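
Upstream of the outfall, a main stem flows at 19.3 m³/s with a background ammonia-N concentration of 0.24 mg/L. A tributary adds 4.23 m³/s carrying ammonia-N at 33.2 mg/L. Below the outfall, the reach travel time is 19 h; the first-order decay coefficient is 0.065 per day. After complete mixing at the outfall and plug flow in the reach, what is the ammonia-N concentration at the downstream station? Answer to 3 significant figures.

5.86 mg/L

Flow-weighted average: C = (19.30·0.2400 + 4.230·33.20) / 23.53 = 145.1/23.53 = 6.165 mg/L.
After decay, C = 6.165 × e^(−kt) = 6.165 × 0.9498 = 5.856 mg/L.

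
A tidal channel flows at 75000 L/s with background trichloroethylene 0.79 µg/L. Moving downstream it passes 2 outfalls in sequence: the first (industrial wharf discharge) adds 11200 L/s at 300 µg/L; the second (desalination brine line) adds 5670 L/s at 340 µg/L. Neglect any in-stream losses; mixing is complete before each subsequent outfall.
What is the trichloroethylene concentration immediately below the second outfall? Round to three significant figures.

58.2 µg/L

Outfall 1: combined Q = 86200 L/s; C = (75000·0.7900 + 11200·300.0)/86200 = 39.67 µg/L.
Outfall 2: combined Q = 91870 L/s; C = (86200·39.67 + 5670·340.0)/91870 = 58.20 µg/L.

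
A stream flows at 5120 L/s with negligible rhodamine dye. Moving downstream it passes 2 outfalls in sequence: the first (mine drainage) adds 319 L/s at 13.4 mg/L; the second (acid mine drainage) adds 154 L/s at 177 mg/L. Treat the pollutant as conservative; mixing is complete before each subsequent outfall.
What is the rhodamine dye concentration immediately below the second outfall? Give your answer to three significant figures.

5.64 mg/L

Outfall 1: combined Q = 5439 L/s; C = (5120·0 + 319.0·13.40)/5439 = 0.7859 mg/L.
Outfall 2: combined Q = 5593 L/s; C = (5439·0.7859 + 154.0·177.0)/5593 = 5.638 mg/L.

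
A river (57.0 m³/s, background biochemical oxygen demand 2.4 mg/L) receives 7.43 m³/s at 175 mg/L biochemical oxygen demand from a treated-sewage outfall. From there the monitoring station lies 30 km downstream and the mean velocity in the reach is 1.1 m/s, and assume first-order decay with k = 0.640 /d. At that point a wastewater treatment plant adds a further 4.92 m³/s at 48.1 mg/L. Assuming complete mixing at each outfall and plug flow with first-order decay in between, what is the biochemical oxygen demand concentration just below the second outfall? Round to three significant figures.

After mixing, C = (57.00·2.400 + 7.430·175.0) / 64.43 = 1437/64.43 = 22.30 mg/L; combined flow 64.43 m³/s.
Travel time t = 30·1000 / 1.1 = 27270 s = 7.576 h.
Applying C = C₀e^(−kt): 22.30 × 0.8171 = 18.22 mg/L.
At the second outfall, C = (64.43·18.22 + 4.920·48.10) / (64.43 + 4.920) = 20.34 mg/L.

20.3 mg/L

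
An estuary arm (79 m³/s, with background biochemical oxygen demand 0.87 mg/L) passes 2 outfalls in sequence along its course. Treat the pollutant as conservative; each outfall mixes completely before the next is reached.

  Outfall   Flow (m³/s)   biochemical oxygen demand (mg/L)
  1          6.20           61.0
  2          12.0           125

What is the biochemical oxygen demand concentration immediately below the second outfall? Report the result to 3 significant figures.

20.0 mg/L

After outfall 1: Q = 79.00 + 6.200 = 85.20 m³/s; C = (79.00·0.8700 + 6.200·61.00)/85.20 = 5.246 mg/L.
After outfall 2: Q = 85.20 + 12.00 = 97.20 m³/s; C = (85.20·5.246 + 12.00·125.0)/97.20 = 20.03 mg/L.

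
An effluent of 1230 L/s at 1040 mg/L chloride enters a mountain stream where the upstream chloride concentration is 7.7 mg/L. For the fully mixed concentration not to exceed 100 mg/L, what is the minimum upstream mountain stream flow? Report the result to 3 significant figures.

12500 L/s

Set C_mix = 100: (Q·7.700 + 1230·1040) / (Q + 1230) = 100
→ Q = 1230·(1040 − 100)/(100 − 7.700) = 12530 L/s.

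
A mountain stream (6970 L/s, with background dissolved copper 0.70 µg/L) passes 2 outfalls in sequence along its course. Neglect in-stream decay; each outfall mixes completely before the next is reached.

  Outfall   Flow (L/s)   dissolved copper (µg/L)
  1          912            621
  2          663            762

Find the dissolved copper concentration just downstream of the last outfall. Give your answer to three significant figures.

126 µg/L

Outfall 1: combined Q = 7882 L/s; C = (6970·0.7000 + 912.0·621.0)/7882 = 72.47 µg/L.
Outfall 2: combined Q = 8545 L/s; C = (7882·72.47 + 663.0·762.0)/8545 = 126.0 µg/L.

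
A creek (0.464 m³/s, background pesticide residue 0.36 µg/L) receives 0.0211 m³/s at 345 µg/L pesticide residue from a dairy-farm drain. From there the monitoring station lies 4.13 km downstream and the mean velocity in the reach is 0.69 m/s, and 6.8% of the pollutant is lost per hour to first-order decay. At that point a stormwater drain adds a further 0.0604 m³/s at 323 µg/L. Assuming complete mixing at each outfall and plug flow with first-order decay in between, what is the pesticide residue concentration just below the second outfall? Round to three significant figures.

Flow-weighted average: C = (0.4640·0.3600 + 0.02110·345.0) / 0.4851 = 7.447/0.4851 = 15.35 µg/L; combined flow 0.4851 m³/s.
Travel time t = 4.13·1000 / 0.69 = 5986 s = 1.663 h.
6.8%/h lost → k = −ln(1 − 0.068) = 0.07042 h⁻¹.
First-order decay: C = 15.35·exp(−k·t) = 15.35·0.8895 = 13.65 µg/L.
At the second outfall, C = (0.4851·13.65 + 0.06040·323.0) / (0.4851 + 0.06040) = 47.91 µg/L.

47.9 µg/L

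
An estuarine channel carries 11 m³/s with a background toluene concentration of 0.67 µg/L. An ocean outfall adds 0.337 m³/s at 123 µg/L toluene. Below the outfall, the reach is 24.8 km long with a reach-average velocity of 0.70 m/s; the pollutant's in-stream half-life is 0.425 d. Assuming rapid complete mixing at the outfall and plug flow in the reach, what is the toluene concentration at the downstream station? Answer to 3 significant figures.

2.21 µg/L

After mixing, C = (11.00·0.6700 + 0.3370·123.0) / 11.34 = 48.82/11.34 = 4.306 µg/L.
Travel time t = 24.8·1000 / 0.70 = 35430 s = 9.841 h.
Half-life 0.425 d → k = ln 2 / 0.425 = 1.631 d⁻¹.
First-order decay: C = 4.306·exp(−k·t) = 4.306·0.5123 = 2.206 µg/L.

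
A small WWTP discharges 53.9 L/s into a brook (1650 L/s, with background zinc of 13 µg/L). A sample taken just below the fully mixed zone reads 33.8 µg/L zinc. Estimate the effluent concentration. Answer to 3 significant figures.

Mass balance: 1650·13.00 + 53.90·Cₑ = 1704·33.80
→ Cₑ = (1704·33.80 − 1650·13.00) / 53.90 = 670.5 µg/L.

671 µg/L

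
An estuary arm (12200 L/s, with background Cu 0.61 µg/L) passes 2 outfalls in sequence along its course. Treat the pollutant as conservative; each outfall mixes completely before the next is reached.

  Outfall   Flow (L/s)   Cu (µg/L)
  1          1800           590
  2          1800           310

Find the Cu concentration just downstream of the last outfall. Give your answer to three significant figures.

103 µg/L

After outfall 1: Q = 12200 + 1800 = 14000 L/s; C = (12200·0.6100 + 1800·590.0)/14000 = 76.39 µg/L.
After outfall 2: Q = 14000 + 1800 = 15800 L/s; C = (14000·76.39 + 1800·310.0)/15800 = 103.0 µg/L.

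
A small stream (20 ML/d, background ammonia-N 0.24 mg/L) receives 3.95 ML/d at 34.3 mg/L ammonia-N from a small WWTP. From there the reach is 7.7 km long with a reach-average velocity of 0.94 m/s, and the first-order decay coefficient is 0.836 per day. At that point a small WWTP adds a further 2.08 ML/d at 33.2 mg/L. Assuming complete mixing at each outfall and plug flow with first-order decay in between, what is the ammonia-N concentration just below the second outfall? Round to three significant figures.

7.63 mg/L

Mass balance: C = (20.00·0.2400 + 3.950·34.30) / 23.95 = 140.3/23.95 = 5.857 mg/L; combined flow 23.95 ML/d.
Travel time t = 7.7·1000 / 0.94 = 8191 s = 2.275 h.
First-order decay: C = 5.857·exp(−k·t) = 5.857·0.9238 = 5.411 mg/L.
Second outfall: C = (23.95·5.411 + 2.080·33.20)/26.03 = 7.632 mg/L.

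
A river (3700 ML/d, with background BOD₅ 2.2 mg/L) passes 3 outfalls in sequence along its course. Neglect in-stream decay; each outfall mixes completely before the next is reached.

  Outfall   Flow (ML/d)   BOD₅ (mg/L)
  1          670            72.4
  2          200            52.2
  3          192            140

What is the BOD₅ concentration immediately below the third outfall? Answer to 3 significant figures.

Below outfall 1: Q → 4370 ML/d, C = (3700·2.200 + 670.0·72.40)/4370 = 12.96 mg/L.
Below outfall 2: Q → 4570 ML/d, C = (4370·12.96 + 200.0·52.20)/4570 = 14.68 mg/L.
Below outfall 3: Q → 4762 ML/d, C = (4570·14.68 + 192.0·140.0)/4762 = 19.73 mg/L.

19.7 mg/L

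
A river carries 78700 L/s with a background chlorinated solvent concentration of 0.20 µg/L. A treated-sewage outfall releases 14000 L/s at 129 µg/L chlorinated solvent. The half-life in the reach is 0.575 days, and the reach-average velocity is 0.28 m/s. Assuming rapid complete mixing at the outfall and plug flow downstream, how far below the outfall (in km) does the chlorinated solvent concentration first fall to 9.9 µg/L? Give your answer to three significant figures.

Mixed concentration C = ΣQC/ΣQ = (78700·0.2000 + 14000·129.0) / 92700 = 1822000/92700 = 19.65 µg/L.
Half-life 0.575 d → k = ln 2 / 0.575 = 1.205 d⁻¹.
Set 19.65·exp(−k·t) = 9.9 → t = ln(19.65/9.9)/k = 49140 s = 13.65 h.
Distance = v·t = 0.28·49140 = 13760 m = 13.76 km.

13.8 km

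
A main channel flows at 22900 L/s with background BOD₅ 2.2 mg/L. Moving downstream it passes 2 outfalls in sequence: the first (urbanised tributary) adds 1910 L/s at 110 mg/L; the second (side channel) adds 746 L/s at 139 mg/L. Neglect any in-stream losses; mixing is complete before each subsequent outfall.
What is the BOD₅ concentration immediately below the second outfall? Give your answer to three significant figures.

14.3 mg/L

Below outfall 1: Q → 24810 L/s, C = (22900·2.200 + 1910·110.0)/24810 = 10.50 mg/L.
Below outfall 2: Q → 25560 L/s, C = (24810·10.50 + 746.0·139.0)/25560 = 14.25 mg/L.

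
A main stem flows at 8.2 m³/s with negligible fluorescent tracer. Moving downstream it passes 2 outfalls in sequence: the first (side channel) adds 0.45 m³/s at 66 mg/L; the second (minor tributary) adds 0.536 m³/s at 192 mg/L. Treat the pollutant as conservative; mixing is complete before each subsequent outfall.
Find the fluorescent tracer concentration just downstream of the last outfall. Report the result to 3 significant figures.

14.4 mg/L

Outfall 1: combined Q = 8.650 m³/s; C = (8.200·0 + 0.4500·66.00)/8.650 = 3.434 mg/L.
Outfall 2: combined Q = 9.186 m³/s; C = (8.650·3.434 + 0.5360·192.0)/9.186 = 14.44 mg/L.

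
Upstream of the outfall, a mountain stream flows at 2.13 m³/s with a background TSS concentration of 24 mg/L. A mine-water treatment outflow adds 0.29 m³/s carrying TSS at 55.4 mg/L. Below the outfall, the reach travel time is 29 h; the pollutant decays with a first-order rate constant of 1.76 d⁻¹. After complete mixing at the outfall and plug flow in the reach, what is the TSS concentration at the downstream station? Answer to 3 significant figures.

3.31 mg/L

Flow-weighted average: C = (2.130·24.00 + 0.2900·55.40) / 2.420 = 67.19/2.420 = 27.76 mg/L.
First-order decay: C = 27.76·exp(−k·t) = 27.76·0.1192 = 3.310 mg/L.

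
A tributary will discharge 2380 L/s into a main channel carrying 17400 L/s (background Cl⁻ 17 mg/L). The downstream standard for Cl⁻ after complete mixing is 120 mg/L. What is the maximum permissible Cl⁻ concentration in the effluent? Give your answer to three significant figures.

At the limit, (Qr·Cr + Qe·Cₑ)/(Qr + Qe) = 120:
Cₑ = (19780·120 − 17400·17.00) / 2380 = 873.0 mg/L.

873 mg/L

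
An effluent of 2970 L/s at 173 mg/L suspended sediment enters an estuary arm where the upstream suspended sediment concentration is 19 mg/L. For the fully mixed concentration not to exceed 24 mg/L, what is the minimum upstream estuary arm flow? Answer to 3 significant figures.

88500 L/s

Set C_mix = 24: (Q·19.00 + 2970·173.0) / (Q + 2970) = 24
→ Q = 2970·(173.0 − 24)/(24 − 19.00) = 88510 L/s.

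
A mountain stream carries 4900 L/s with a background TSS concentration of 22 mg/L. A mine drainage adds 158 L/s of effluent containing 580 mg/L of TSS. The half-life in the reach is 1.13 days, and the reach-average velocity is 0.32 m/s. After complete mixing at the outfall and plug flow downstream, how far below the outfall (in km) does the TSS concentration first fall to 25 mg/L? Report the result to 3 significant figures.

Flow-weighted average: C = (4900·22.00 + 158.0·580.0) / 5058 = 199400/5058 = 39.43 mg/L.
Half-life 1.13 d → k = ln 2 / 1.13 = 0.6134 d⁻¹.
Set 39.43·exp(−k·t) = 25 → t = ln(39.43/25)/k = 64180 s = 17.83 h.
Distance = v·t = 0.32·64180 = 20540 m = 20.54 km.

20.5 km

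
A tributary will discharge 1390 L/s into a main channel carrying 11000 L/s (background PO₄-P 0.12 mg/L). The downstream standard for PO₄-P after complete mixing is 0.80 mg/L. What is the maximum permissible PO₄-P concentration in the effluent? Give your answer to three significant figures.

6.18 mg/L

At the limit, (Qr·Cr + Qe·Cₑ)/(Qr + Qe) = 0.80:
Cₑ = (12390·0.80 − 11000·0.1200) / 1390 = 6.181 mg/L.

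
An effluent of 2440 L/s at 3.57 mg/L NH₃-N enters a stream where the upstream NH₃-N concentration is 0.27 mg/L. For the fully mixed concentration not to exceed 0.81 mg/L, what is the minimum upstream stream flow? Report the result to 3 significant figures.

Set C_mix = 0.81: (Q·0.2700 + 2440·3.570) / (Q + 2440) = 0.81
→ Q = 2440·(3.570 − 0.81)/(0.81 − 0.2700) = 12470 L/s.

12500 L/s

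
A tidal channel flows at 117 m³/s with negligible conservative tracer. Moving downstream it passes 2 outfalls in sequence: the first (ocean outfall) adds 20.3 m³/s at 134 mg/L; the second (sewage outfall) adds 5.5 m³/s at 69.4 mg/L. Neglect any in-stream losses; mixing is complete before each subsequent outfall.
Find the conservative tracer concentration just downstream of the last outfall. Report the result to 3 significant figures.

21.7 mg/L

After outfall 1: Q = 117.0 + 20.30 = 137.3 m³/s; C = (117.0·0 + 20.30·134.0)/137.3 = 19.81 mg/L.
After outfall 2: Q = 137.3 + 5.500 = 142.8 m³/s; C = (137.3·19.81 + 5.500·69.40)/142.8 = 21.72 mg/L.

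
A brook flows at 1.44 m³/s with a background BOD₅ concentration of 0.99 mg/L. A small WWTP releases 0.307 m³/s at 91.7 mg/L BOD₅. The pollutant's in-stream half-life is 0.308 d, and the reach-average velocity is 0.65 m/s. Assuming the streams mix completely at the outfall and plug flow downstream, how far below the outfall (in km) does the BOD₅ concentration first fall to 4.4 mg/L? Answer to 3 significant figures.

33.6 km

Conservation of mass: C = (1.440·0.9900 + 0.3070·91.70) / 1.747 = 29.58/1.747 = 16.93 mg/L.
Half-life 0.308 d → k = ln 2 / 0.308 = 2.250 d⁻¹.
Set 16.93·exp(−k·t) = 4.4 → t = ln(16.93/4.4)/k = 51730 s = 14.37 h.
Distance = v·t = 0.65·51730 = 33630 m = 33.63 km.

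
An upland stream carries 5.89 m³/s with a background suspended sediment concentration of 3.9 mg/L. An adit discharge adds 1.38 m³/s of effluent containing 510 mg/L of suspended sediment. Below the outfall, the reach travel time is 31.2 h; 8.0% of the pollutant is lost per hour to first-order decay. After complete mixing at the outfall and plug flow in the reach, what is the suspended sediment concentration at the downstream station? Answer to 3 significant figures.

7.41 mg/L

Flow-weighted average: C = (5.890·3.900 + 1.380·510.0) / 7.270 = 726.8/7.270 = 99.97 mg/L.
8.0%/h lost → k = −ln(1 − 0.08) = 0.08338 h⁻¹.
Applying C = C₀e^(−kt): 99.97 × 0.07416 = 7.414 mg/L.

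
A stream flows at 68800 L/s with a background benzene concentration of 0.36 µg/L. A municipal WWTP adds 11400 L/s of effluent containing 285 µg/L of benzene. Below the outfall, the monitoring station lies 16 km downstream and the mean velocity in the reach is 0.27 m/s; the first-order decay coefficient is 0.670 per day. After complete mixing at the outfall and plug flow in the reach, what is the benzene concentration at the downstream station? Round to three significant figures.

25.8 µg/L

Conservation of mass: C = (68800·0.3600 + 11400·285.0) / 80200 = 3274000/80200 = 40.82 µg/L.
Travel time t = 16·1000 / 0.27 = 59260 s = 16.46 h.
Applying C = C₀e^(−kt): 40.82 × 0.6316 = 25.78 µg/L.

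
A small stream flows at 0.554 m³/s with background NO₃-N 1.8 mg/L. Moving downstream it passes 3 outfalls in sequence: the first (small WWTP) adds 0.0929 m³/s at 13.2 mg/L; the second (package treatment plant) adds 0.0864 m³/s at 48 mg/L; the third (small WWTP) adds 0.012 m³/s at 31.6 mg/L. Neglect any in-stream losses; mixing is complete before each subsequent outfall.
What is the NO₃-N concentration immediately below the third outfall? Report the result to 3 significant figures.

9.06 mg/L

Below outfall 1: Q → 0.6469 m³/s, C = (0.5540·1.800 + 0.09290·13.20)/0.6469 = 3.437 mg/L.
Below outfall 2: Q → 0.7333 m³/s, C = (0.6469·3.437 + 0.08640·48.00)/0.7333 = 8.688 mg/L.
Below outfall 3: Q → 0.7453 m³/s, C = (0.7333·8.688 + 0.01200·31.60)/0.7453 = 9.057 mg/L.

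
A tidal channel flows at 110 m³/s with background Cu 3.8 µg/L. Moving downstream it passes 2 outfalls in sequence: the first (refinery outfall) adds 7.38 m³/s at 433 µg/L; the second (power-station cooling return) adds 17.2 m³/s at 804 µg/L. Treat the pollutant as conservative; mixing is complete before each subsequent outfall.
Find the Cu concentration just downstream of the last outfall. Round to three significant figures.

130 µg/L

Outfall 1: combined Q = 117.4 m³/s; C = (110.0·3.800 + 7.380·433.0)/117.4 = 30.78 µg/L.
Outfall 2: combined Q = 134.6 m³/s; C = (117.4·30.78 + 17.20·804.0)/134.6 = 129.6 µg/L.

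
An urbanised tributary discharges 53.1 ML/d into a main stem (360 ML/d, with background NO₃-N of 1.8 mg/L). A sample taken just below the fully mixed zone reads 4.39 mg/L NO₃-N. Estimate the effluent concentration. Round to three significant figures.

21.9 mg/L

Mass balance: 360.0·1.800 + 53.10·Cₑ = 413.1·4.390
→ Cₑ = (413.1·4.390 − 360.0·1.800) / 53.10 = 21.95 mg/L.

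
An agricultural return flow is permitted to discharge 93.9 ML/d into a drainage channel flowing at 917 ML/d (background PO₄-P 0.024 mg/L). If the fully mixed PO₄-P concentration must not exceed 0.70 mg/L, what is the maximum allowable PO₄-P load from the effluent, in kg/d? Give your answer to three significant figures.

686 kg/d

Mass balance at the limit: 917.0·0.02400 + 93.90·Cₑ = 1011·0.70 → Cₑ = 7.302 mg/L.
93.90 ML/d = 1.087 m³/s. Load = 1.087 m³/s × 7.302 g/m³ × 86 400 s/d = 685.6 kg/d.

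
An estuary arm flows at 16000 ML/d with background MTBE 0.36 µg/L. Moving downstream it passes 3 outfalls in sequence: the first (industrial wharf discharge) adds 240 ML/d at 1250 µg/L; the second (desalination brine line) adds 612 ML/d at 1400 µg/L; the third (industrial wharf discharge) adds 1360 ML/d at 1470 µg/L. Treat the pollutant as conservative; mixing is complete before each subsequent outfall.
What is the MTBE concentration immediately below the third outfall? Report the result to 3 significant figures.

Outfall 1: combined Q = 16240 ML/d; C = (16000·0.3600 + 240.0·1250)/16240 = 18.83 µg/L.
Outfall 2: combined Q = 16850 ML/d; C = (16240·18.83 + 612.0·1400)/16850 = 68.99 µg/L.
Outfall 3: combined Q = 18210 ML/d; C = (16850·68.99 + 1360·1470)/18210 = 173.6 µg/L.

174 µg/L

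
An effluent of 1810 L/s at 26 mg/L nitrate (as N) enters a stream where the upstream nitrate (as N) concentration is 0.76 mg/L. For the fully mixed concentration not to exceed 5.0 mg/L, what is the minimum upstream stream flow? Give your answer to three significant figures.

Set C_mix = 5.0: (Q·0.7600 + 1810·26.00) / (Q + 1810) = 5.0
→ Q = 1810·(26.00 − 5.0)/(5.0 − 0.7600) = 8965 L/s.

8960 L/s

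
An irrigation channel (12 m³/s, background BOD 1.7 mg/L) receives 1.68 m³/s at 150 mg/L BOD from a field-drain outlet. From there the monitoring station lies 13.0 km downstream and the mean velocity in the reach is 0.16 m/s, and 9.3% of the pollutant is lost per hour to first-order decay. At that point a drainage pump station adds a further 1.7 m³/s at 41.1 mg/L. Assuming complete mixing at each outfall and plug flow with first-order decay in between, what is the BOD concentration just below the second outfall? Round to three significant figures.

Conservation of mass: C = (12.00·1.700 + 1.680·150.0) / 13.68 = 272.4/13.68 = 19.91 mg/L; combined flow 13.68 m³/s.
Travel time t = 13.0·1000 / 0.16 = 81250 s = 22.57 h.
9.3%/h lost → k = −ln(1 − 0.093) = 0.09761 h⁻¹.
After decay, C = 19.91 × e^(−kt) = 19.91 × 0.1105 = 2.200 mg/L.
At the second outfall, C = (13.68·2.200 + 1.700·41.10) / (13.68 + 1.700) = 6.499 mg/L.

6.50 mg/L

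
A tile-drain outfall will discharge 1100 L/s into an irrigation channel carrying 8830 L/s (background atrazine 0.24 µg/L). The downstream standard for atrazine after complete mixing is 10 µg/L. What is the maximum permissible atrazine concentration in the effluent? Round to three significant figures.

At the limit, (Qr·Cr + Qe·Cₑ)/(Qr + Qe) = 10:
Cₑ = (9930·10 − 8830·0.2400) / 1100 = 88.35 µg/L.

88.3 µg/L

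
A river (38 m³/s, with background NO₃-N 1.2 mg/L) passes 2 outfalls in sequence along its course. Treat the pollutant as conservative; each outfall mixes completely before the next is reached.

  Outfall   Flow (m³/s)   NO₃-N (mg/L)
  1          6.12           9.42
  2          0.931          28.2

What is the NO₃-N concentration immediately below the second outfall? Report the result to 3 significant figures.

2.87 mg/L

After outfall 1: Q = 38.00 + 6.120 = 44.12 m³/s; C = (38.00·1.200 + 6.120·9.420)/44.12 = 2.340 mg/L.
After outfall 2: Q = 44.12 + 0.9310 = 45.05 m³/s; C = (44.12·2.340 + 0.9310·28.20)/45.05 = 2.875 mg/L.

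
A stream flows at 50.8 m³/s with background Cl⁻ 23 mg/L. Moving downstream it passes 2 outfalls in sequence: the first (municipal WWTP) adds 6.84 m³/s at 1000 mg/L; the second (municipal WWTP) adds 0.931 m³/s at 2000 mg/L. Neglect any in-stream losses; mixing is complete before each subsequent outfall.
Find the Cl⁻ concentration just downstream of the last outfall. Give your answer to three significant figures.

169 mg/L

Below outfall 1: Q → 57.64 m³/s, C = (50.80·23.00 + 6.840·1000)/57.64 = 138.9 mg/L.
Below outfall 2: Q → 58.57 m³/s, C = (57.64·138.9 + 0.9310·2000)/58.57 = 168.5 mg/L.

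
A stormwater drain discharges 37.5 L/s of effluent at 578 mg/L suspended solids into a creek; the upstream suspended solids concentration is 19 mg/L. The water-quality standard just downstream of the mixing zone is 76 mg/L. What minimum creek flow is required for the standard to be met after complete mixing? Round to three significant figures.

Set C_mix = 76: (Q·19.00 + 37.50·578.0) / (Q + 37.50) = 76
→ Q = 37.50·(578.0 − 76)/(76 − 19.00) = 330.3 L/s.

330 L/s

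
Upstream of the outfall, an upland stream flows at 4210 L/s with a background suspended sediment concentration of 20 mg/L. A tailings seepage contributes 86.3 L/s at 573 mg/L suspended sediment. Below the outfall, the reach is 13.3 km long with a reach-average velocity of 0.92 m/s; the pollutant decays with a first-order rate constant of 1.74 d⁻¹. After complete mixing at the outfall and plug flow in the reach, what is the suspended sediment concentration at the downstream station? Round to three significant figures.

Mass balance: C = (4210·20.00 + 86.30·573.0) / 4296 = 133600/4296 = 31.11 mg/L.
Travel time t = 13.3·1000 / 0.92 = 14460 s = 4.016 h.
First-order decay: C = 31.11·exp(−k·t) = 31.11·0.7474 = 23.25 mg/L.

23.3 mg/L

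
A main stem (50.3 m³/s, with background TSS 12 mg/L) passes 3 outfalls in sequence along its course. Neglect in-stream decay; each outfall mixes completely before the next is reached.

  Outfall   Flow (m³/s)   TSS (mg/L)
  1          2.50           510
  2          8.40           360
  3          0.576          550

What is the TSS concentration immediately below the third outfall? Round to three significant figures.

Outfall 1: combined Q = 52.80 m³/s; C = (50.30·12.00 + 2.500·510.0)/52.80 = 35.58 mg/L.
Outfall 2: combined Q = 61.20 m³/s; C = (52.80·35.58 + 8.400·360.0)/61.20 = 80.11 mg/L.
Outfall 3: combined Q = 61.78 m³/s; C = (61.20·80.11 + 0.5760·550.0)/61.78 = 84.49 mg/L.

84.5 mg/L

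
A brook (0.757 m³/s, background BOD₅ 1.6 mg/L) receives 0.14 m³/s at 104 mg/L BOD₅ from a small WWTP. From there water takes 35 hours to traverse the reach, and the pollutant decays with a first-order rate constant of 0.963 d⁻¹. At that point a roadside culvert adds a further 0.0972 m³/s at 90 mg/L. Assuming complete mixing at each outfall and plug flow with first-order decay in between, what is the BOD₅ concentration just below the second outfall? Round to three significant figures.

12.7 mg/L

Conservation of mass: C = (0.7570·1.600 + 0.1400·104.0) / 0.8970 = 15.77/0.8970 = 17.58 mg/L; combined flow 0.8970 m³/s.
Applying C = C₀e^(−kt): 17.58 × 0.2455 = 4.317 mg/L.
At the second outfall, C = (0.8970·4.317 + 0.09720·90.00) / (0.8970 + 0.09720) = 12.69 mg/L.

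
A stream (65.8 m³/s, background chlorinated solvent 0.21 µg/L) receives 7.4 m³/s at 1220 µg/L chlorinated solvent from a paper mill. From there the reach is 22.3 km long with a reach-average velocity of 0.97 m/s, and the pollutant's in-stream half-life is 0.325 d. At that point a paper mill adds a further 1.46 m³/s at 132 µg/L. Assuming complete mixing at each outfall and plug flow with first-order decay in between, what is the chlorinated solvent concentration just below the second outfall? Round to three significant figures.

Mass balance: C = (65.80·0.2100 + 7.400·1220) / 73.20 = 9042/73.20 = 123.5 µg/L; combined flow 73.20 m³/s.
Travel time t = 22.3·1000 / 0.97 = 22990 s = 6.386 h.
Half-life 0.325 d → k = ln 2 / 0.325 = 2.133 d⁻¹.
Decay over the reach: 123.5·exp(−kt) = 123.5·0.5669 = 70.03 µg/L.
At the second outfall, C = (73.20·70.03 + 1.460·132.0) / (73.20 + 1.460) = 71.24 µg/L.

71.2 µg/L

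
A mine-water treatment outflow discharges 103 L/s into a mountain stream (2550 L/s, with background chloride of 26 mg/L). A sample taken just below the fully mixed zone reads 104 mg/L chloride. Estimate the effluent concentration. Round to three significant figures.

2040 mg/L

Mass balance: 2550·26.00 + 103.0·Cₑ = 2653·104.0
→ Cₑ = (2653·104.0 − 2550·26.00) / 103.0 = 2035 mg/L.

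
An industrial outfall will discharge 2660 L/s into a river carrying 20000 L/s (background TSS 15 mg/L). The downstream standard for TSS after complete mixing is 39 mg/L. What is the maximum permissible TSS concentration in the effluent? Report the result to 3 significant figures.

219 mg/L

At the limit, (Qr·Cr + Qe·Cₑ)/(Qr + Qe) = 39:
Cₑ = (22660·39 − 20000·15.00) / 2660 = 219.5 mg/L.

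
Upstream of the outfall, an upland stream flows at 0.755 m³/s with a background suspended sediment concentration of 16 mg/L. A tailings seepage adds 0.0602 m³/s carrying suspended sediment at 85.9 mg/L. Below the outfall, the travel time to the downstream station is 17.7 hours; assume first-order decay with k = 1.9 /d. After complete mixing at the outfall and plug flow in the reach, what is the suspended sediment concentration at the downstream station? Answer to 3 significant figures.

After mixing, C = (0.7550·16.00 + 0.06020·85.90) / 0.8152 = 17.25/0.8152 = 21.16 mg/L.
First-order decay: C = 21.16·exp(−k·t) = 21.16·0.2463 = 5.212 mg/L.

5.21 mg/L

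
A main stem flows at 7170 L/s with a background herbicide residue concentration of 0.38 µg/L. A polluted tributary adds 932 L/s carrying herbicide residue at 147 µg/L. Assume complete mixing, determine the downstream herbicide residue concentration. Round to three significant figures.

After mixing, C = (7170·0.3800 + 932.0·147.0) / 8102 = 139700/8102 = 17.25 µg/L.

17.2 µg/L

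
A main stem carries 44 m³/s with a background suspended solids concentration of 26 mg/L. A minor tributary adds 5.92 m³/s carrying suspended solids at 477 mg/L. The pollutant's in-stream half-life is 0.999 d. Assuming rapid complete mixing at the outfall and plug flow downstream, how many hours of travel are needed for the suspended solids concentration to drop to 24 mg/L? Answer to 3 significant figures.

41.4 h

Conservation of mass: C = (44.00·26.00 + 5.920·477.0) / 49.92 = 3968/49.92 = 79.48 mg/L.
Half-life 0.999 d → k = ln 2 / 0.999 = 0.6938 d⁻¹.
79.48·exp(−k·t) = 24 → t = ln(79.48/24)/k = 149100 s = 41.42 h.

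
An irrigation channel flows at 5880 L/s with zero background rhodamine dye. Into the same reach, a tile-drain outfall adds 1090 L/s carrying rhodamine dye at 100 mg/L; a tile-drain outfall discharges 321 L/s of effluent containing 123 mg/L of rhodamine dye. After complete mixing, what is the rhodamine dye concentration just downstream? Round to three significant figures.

Conservation of mass: C = (5880·0 + 1090·100.0 + 321.0·123.0) / 7291 = 148500/7291 = 20.37 mg/L.

20.4 mg/L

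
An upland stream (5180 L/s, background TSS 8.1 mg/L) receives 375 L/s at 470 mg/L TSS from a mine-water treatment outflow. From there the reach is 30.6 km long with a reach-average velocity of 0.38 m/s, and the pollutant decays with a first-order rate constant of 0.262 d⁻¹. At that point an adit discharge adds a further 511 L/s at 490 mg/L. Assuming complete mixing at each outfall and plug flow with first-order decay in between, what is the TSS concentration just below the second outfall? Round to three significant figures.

Mixed concentration C = ΣQC/ΣQ = (5180·8.100 + 375.0·470.0) / 5555 = 218200/5555 = 39.28 mg/L; combined flow 5555 L/s.
Travel time t = 30.6·1000 / 0.38 = 80530 s = 22.37 h.
First-order decay: C = 39.28·exp(−k·t) = 39.28·0.7833 = 30.77 mg/L.
Second outfall: C = (5555·30.77 + 511.0·490.0)/6066 = 69.46 mg/L.

69.5 mg/L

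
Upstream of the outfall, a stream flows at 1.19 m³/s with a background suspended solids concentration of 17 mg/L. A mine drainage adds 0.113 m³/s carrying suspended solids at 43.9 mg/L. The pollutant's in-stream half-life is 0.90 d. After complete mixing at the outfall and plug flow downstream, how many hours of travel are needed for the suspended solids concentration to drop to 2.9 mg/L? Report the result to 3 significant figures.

59.1 h

Conservation of mass: C = (1.190·17.00 + 0.1130·43.90) / 1.303 = 25.19/1.303 = 19.33 mg/L.
Half-life 0.90 d → k = ln 2 / 0.90 = 0.7702 d⁻¹.
19.33·exp(−k·t) = 2.9 → t = ln(19.33/2.9)/k = 212800 s = 59.12 h.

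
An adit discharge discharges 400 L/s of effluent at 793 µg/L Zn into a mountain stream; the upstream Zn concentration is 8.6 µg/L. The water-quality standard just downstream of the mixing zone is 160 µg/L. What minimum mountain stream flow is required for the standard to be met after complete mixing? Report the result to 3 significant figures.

Set C_mix = 160: (Q·8.600 + 400.0·793.0) / (Q + 400.0) = 160
→ Q = 400.0·(793.0 − 160)/(160 − 8.600) = 1672 L/s.

1670 L/s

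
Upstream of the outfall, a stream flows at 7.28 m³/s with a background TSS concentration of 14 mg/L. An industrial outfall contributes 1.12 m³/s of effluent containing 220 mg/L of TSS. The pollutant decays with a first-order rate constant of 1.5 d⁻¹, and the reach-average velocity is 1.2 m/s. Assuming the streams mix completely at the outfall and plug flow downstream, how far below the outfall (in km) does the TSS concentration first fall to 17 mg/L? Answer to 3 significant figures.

Mass balance: C = (7.280·14.00 + 1.120·220.0) / 8.400 = 348.3/8.400 = 41.47 mg/L.
Set 41.47·exp(−k·t) = 17 → t = ln(41.47/17)/k = 51360 s = 14.27 h.
Distance = v·t = 1.2·51360 = 61630 m = 61.63 km.

61.6 km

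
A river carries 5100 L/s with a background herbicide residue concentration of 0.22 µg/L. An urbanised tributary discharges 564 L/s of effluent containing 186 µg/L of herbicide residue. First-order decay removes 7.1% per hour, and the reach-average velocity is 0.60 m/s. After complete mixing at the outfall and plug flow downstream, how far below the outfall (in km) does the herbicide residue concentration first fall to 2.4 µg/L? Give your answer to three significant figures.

60.2 km

After mixing, C = (5100·0.2200 + 564.0·186.0) / 5664 = 106000/5664 = 18.72 µg/L.
7.1%/h lost → k = −ln(1 − 0.071) = 0.07365 h⁻¹.
Set 18.72·exp(−k·t) = 2.4 → t = ln(18.72/2.4)/k = 100400 s = 27.89 h.
Distance = v·t = 0.60·100400 = 60240 m = 60.24 km.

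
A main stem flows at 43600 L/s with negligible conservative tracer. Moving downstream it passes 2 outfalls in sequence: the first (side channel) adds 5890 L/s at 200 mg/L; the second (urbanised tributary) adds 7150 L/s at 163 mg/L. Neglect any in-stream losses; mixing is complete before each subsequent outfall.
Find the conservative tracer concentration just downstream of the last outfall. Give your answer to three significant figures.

After outfall 1: Q = 43600 + 5890 = 49490 L/s; C = (43600·0 + 5890·200.0)/49490 = 23.80 mg/L.
After outfall 2: Q = 49490 + 7150 = 56640 L/s; C = (49490·23.80 + 7150·163.0)/56640 = 41.37 mg/L.

41.4 mg/L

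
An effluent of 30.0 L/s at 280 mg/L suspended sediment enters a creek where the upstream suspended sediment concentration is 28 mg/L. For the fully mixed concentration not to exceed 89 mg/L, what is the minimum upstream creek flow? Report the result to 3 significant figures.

Set C_mix = 89: (Q·28.00 + 30.00·280.0) / (Q + 30.00) = 89
→ Q = 30.00·(280.0 − 89)/(89 − 28.00) = 93.93 L/s.

93.9 L/s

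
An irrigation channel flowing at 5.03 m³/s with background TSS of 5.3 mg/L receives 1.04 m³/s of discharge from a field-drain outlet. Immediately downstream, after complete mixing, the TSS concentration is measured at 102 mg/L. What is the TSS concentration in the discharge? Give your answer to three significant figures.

Mass balance: 5.030·5.300 + 1.040·Cₑ = 6.070·102.0
→ Cₑ = (6.070·102.0 − 5.030·5.300) / 1.040 = 569.7 mg/L.

570 mg/L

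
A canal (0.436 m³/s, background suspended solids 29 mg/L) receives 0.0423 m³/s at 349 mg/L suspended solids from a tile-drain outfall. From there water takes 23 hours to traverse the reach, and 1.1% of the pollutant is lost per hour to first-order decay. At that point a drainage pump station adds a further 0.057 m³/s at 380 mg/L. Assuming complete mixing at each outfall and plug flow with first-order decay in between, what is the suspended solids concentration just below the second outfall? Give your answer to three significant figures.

Mass balance: C = (0.4360·29.00 + 0.04230·349.0) / 0.4783 = 27.41/0.4783 = 57.30 mg/L; combined flow 0.4783 m³/s.
1.1%/h lost → k = −ln(1 − 0.011) = 0.01106 h⁻¹.
Applying C = C₀e^(−kt): 57.30 × 0.7754 = 44.43 mg/L.
Second outfall: C = (0.4783·44.43 + 0.05700·380.0)/0.5353 = 80.16 mg/L.

80.2 mg/L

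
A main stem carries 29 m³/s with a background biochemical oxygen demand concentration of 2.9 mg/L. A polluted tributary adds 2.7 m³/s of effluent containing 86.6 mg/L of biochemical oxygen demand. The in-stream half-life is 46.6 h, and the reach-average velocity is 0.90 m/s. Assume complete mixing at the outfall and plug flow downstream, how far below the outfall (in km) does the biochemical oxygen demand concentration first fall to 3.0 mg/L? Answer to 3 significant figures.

Conservation of mass: C = (29.00·2.900 + 2.700·86.60) / 31.70 = 317.9/31.70 = 10.03 mg/L.
Half-life 46.6 h → k = ln 2 / 46.6 = 0.01487 h⁻¹ = 0.3570 d⁻¹.
Set 10.03·exp(−k·t) = 3.0 → t = ln(10.03/3.0)/k = 292100 s = 81.14 h.
Distance = v·t = 0.90·292100 = 262900 m = 262.9 km.

263 km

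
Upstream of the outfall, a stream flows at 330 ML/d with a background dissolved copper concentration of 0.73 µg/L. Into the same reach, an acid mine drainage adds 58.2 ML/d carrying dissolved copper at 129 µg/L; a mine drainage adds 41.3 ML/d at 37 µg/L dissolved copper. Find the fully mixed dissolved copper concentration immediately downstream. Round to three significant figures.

Mixed concentration C = ΣQC/ΣQ = (330.0·0.7300 + 58.20·129.0 + 41.30·37.00) / 429.5 = 9277/429.5 = 21.60 µg/L.

21.6 µg/L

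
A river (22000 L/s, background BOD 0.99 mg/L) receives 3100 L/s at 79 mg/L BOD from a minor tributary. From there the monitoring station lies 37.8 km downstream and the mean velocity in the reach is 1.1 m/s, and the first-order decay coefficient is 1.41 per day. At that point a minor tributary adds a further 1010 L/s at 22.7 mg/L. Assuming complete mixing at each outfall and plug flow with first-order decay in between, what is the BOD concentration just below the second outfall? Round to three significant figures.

After mixing, C = (22000·0.9900 + 3100·79.00) / 25100 = 266700/25100 = 10.62 mg/L; combined flow 25100 L/s.
Travel time t = 37.8·1000 / 1.1 = 34360 s = 9.545 h.
First-order decay: C = 10.62·exp(−k·t) = 10.62·0.5708 = 6.064 mg/L.
Second outfall: C = (25100·6.064 + 1010·22.70)/26110 = 6.708 mg/L.

6.71 mg/L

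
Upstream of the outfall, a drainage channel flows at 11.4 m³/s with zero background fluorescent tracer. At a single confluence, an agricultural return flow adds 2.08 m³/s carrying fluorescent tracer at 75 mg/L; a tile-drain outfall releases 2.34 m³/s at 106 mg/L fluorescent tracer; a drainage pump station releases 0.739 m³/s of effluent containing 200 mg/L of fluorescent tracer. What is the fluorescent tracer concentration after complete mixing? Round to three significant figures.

Conservation of mass: C = (11.40·0 + 2.080·75.00 + 2.340·106.0 + 0.7390·200.0) / 16.56 = 551.8/16.56 = 33.33 mg/L.

33.3 mg/L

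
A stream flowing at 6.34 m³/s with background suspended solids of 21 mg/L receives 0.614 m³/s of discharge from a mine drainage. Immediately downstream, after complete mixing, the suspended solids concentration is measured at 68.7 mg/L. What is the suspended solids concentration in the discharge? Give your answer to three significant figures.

561 mg/L

Mass balance: 6.340·21.00 + 0.6140·Cₑ = 6.954·68.70
→ Cₑ = (6.954·68.70 − 6.340·21.00) / 0.6140 = 561.2 mg/L.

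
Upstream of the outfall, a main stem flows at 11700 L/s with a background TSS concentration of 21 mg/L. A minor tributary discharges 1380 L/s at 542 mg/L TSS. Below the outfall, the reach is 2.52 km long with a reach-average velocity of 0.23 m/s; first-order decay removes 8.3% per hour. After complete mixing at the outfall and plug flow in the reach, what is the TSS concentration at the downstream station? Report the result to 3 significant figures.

58.4 mg/L

Mixed concentration C = ΣQC/ΣQ = (11700·21.00 + 1380·542.0) / 13080 = 993700/13080 = 75.97 mg/L.
Travel time t = 2.52·1000 / 0.23 = 10960 s = 3.043 h.
8.3%/h lost → k = −ln(1 − 0.083) = 0.08665 h⁻¹.
Decay over the reach: 75.97·exp(−kt) = 75.97·0.7682 = 58.36 mg/L.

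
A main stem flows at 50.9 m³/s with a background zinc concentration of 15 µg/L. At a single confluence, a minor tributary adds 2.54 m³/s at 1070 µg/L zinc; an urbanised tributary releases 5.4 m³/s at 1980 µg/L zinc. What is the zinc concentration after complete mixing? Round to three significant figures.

241 µg/L

Conservation of mass: C = (50.90·15.00 + 2.540·1070 + 5.400·1980) / 58.84 = 14170/58.84 = 240.9 µg/L.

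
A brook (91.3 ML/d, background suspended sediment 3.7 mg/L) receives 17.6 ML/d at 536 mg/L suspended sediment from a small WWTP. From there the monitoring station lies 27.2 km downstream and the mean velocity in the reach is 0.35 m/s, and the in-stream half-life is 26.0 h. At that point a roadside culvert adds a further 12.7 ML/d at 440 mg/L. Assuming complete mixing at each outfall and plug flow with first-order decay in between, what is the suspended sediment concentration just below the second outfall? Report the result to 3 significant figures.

Flow-weighted average: C = (91.30·3.700 + 17.60·536.0) / 108.9 = 9771/108.9 = 89.73 mg/L; combined flow 108.9 ML/d.
Travel time t = 27.2·1000 / 0.35 = 77710 s = 21.59 h.
Half-life 26.0 h → k = ln 2 / 26.0 = 0.02666 h⁻¹ = 0.6398 d⁻¹.
Decay over the reach: 89.73·exp(−kt) = 89.73·0.5624 = 50.46 mg/L.
At the second outfall, C = (108.9·50.46 + 12.70·440.0) / (108.9 + 12.70) = 91.15 mg/L.

91.1 mg/L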